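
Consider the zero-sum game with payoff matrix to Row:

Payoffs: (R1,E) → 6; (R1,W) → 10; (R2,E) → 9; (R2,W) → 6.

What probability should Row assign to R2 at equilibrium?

4/7

Row minima: R1 → 6, R2 → 6; maximin = 6.
Column maxima: E → 9, W → 10; minimax = 9.
6 ≠ 9, so there is no saddle point; optimal play is mixed.
Let Row play R1 with probability p. Expected payoff against E: 6p + 9(1−p) = −3p + 9; against W: 10p + 6(1−p) = 4p + 6.
Setting these equal: −3p + 9 = 4p + 6 ⇒ −7p = -3 ⇒ p = 3/7, and the value is (-3)·(3/7) + 9 = 54/7.
For Column: with q = P(E), equating R1's and R2's payoffs gives −4q + 10 = 3q + 6 ⇒ q = 4/7.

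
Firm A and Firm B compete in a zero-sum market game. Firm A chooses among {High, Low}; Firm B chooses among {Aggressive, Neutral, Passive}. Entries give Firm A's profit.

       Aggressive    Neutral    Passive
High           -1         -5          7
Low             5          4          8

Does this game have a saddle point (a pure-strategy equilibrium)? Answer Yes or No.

Yes

Row minima: High → -5, Low → 4; maximin = 4.
Column maxima: Aggressive → 5, Neutral → 4, Passive → 8; minimax = 4.
maximin = minimax = 4, so a saddle point exists.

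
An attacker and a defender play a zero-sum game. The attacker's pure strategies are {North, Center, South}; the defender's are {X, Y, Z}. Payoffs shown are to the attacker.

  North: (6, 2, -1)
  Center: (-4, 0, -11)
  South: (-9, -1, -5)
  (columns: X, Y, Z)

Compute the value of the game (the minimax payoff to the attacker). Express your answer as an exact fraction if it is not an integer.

-1

Row minima: North → -1, Center → -11, South → -9; maximin = -1.
Column maxima: X → 6, Y → 2, Z → -1; minimax = -1.
Since maximin = minimax = -1, there is a saddle point and the value is -1.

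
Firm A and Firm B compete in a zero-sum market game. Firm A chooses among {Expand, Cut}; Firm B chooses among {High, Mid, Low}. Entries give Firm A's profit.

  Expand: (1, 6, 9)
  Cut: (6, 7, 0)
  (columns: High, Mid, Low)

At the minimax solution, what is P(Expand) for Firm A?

Row minima: Expand → 1, Cut → 0; maximin = 1.
Column maxima: High → 6, Mid → 7, Low → 9; minimax = 6.
1 ≠ 6, so there is no saddle point; optimal play is mixed.
Mid is strictly dominated by High (it gives Firm A strictly more in every row), so Firm B never plays it.
On the remaining 2×2 (Expand, Cut vs High, Low):
Let Firm A play Expand with probability p. Expected payoff against High: 1p + 6(1−p) = −5p + 6; against Low: 9p + 0(1−p) = 9p.
Setting these equal: −5p + 6 = 9p ⇒ −14p = -6 ⇒ p = 3/7, and the value is (-5)·(3/7) + 6 = 27/7.
For Firm B: with q = P(High), equating Expand's and Cut's payoffs gives −8q + 9 = 6q ⇒ q = 9/14.

3/7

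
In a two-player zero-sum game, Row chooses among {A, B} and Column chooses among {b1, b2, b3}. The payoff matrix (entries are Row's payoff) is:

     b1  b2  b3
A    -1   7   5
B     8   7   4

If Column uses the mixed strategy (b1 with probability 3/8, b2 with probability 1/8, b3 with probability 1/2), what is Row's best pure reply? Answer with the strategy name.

B

Expected payoff of A: (3/8)·(-1) + (1/8)·7 + (1/2)·5 = 3.
Expected payoff of B: (3/8)·8 + (1/8)·7 + (1/2)·4 = 47/8.
The largest is 47/8, so Row's best response is B.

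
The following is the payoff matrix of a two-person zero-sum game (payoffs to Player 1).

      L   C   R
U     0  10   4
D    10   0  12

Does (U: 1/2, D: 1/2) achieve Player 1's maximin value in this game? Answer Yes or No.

Against L this mix gives (1/2)·0 + (1/2)·10 = 5.
Against C this mix gives (1/2)·10 + (1/2)·0 = 5.
Against R this mix gives (1/2)·4 + (1/2)·12 = 8.
All of Player 2's active replies (L, C) yield 5, and no column does worse for Player 1. The mix makes Player 2 indifferent and guarantees 5, so it is optimal.

Yes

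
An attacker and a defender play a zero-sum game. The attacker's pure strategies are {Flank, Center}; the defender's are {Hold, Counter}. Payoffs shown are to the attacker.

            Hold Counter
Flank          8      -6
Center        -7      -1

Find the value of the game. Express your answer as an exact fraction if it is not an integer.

Row minima: Flank → -6, Center → -7; maximin = -6.
Column maxima: Hold → 8, Counter → -1; minimax = -1.
-6 ≠ -1, so there is no saddle point; optimal play is mixed.
Let the attacker play Flank with probability p. Expected payoff against Hold: 8p + (-7)(1−p) = 15p − 7; against Counter: (-6)p + (-1)(1−p) = −5p − 1.
Setting these equal: 15p − 7 = −5p − 1 ⇒ 20p = 6 ⇒ p = 3/10, and the value is (15)·(3/10) − 7 = -5/2.
For the defender: with q = P(Hold), equating Flank's and Center's payoffs gives 14q − 6 = −6q − 1 ⇒ q = 1/4.

-5/2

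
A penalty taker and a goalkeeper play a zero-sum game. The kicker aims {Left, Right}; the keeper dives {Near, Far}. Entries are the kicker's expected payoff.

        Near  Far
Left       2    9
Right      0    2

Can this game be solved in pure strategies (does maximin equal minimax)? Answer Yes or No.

Row minima: Left → 2, Right → 0; maximin = 2.
Column maxima: Near → 2, Far → 9; minimax = 2.
maximin = minimax = 2, so a saddle point exists.

Yes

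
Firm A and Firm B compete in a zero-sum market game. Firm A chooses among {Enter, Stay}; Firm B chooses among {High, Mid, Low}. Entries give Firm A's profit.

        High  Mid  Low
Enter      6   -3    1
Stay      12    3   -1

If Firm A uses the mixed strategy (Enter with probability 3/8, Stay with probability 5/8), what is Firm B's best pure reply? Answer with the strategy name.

Low

If Firm B plays High, Firm A's expected payoff is (3/8)·6 + (5/8)·12 = 39/4.
If Firm B plays Mid, Firm A's expected payoff is (3/8)·(-3) + (5/8)·3 = 3/4.
If Firm B plays Low, Firm A's expected payoff is (3/8)·1 + (5/8)·(-1) = -1/4.
Firm B minimizes Firm A's payoff; the smallest is -1/4, so the best response is Low.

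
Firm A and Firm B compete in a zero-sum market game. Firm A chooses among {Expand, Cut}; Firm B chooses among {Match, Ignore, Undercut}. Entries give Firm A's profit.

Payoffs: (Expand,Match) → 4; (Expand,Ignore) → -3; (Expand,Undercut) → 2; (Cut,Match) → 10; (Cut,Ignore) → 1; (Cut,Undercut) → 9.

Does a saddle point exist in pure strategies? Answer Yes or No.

Row minima: Expand → -3, Cut → 1; maximin = 1.
Column maxima: Match → 10, Ignore → 1, Undercut → 9; minimax = 1.
maximin = minimax = 1, so a saddle point exists.

Yes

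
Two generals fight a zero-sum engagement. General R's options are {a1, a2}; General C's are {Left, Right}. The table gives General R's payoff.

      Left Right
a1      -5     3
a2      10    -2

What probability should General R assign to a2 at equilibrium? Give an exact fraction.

2/5

Row minima: a1 → -5, a2 → -2; maximin = -2.
Column maxima: Left → 10, Right → 3; minimax = 3.
-2 ≠ 3, so there is no saddle point; optimal play is mixed.
Let General R play a1 with probability p. Expected payoff against Left: (-5)p + 10(1−p) = −15p + 10; against Right: 3p + (-2)(1−p) = 5p − 2.
Setting these equal: −15p + 10 = 5p − 2 ⇒ −20p = -12 ⇒ p = 3/5, and the value is (-15)·(3/5) + 10 = 1.
For General C: with q = P(Left), equating a1's and a2's payoffs gives −8q + 3 = 12q − 2 ⇒ q = 1/4.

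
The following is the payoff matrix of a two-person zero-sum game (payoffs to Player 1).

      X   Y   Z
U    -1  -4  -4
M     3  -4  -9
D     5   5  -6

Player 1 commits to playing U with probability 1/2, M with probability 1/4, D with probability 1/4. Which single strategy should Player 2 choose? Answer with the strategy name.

Z

If Player 2 plays X, Player 1's expected payoff is (1/2)·(-1) + (1/4)·3 + (1/4)·5 = 3/2.
If Player 2 plays Y, Player 1's expected payoff is (1/2)·(-4) + (1/4)·(-4) + (1/4)·5 = -7/4.
If Player 2 plays Z, Player 1's expected payoff is (1/2)·(-4) + (1/4)·(-9) + (1/4)·(-6) = -23/4.
Player 2 minimizes Player 1's payoff; the smallest is -23/4, so the best response is Z.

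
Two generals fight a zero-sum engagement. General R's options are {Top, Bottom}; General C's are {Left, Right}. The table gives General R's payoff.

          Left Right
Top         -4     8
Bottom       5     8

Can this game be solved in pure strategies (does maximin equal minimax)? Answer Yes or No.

Row minima: Top → -4, Bottom → 5; maximin = 5.
Column maxima: Left → 5, Right → 8; minimax = 5.
maximin = minimax = 5, so a saddle point exists.

Yes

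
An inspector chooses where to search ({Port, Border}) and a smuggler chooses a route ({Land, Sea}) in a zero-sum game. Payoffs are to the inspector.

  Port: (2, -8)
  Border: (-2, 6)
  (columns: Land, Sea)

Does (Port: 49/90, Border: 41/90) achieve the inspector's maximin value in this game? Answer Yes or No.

Against Land this mix gives (49/90)·2 + (41/90)·(-2) = 8/45.
Against Sea this mix gives (49/90)·(-8) + (41/90)·6 = -73/45.
The smuggler will play Sea, holding the inspector to -73/45. Shifting weight toward the row that does better against Sea would raise this floor (the equalizing mix achieves -2/9 against both Sea and Land), so the proposed strategy is not optimal.

No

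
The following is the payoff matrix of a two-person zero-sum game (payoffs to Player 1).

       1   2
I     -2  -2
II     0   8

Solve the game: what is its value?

0

Row minima: I → -2, II → 0; maximin = 0.
Column maxima: 1 → 0, 2 → 8; minimax = 0.
Since maximin = minimax = 0, there is a saddle point and the value is 0.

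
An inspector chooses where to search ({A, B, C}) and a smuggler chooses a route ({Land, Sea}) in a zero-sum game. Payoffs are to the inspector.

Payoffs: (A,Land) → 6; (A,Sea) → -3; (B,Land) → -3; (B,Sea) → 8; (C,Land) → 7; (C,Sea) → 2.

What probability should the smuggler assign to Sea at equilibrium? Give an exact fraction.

Row minima: A → -3, B → -3, C → 2; maximin = 2.
Column maxima: Land → 7, Sea → 8; minimax = 7.
2 ≠ 7, so there is no saddle point; optimal play is mixed.
A is strictly dominated by C, so the inspector never plays it.
On the remaining 2×2 (B, C vs Land, Sea):
Let the inspector play B with probability p. Expected payoff against Land: (-3)p + 7(1−p) = −10p + 7; against Sea: 8p + 2(1−p) = 6p + 2.
Setting these equal: −10p + 7 = 6p + 2 ⇒ −16p = -5 ⇒ p = 5/16, and the value is (-10)·(5/16) + 7 = 31/8.
For the smuggler: with q = P(Land), equating B's and C's payoffs gives −11q + 8 = 5q + 2 ⇒ q = 3/8.

5/8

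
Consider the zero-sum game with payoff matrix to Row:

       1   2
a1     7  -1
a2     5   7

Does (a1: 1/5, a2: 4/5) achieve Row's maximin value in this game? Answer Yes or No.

Yes

Against 1 this mix gives (1/5)·7 + (4/5)·5 = 27/5.
Against 2 this mix gives (1/5)·(-1) + (4/5)·7 = 27/5.
All of Column's active replies (1, 2) yield 27/5, and no column does worse for Row. The mix makes Column indifferent and guarantees 27/5, so it is optimal.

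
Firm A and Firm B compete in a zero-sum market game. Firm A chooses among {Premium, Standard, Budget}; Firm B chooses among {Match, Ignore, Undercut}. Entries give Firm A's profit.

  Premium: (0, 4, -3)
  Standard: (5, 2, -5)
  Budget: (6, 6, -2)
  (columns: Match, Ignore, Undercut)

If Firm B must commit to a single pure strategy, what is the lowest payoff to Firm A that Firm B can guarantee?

Column maxima: Match → 6, Ignore → 6, Undercut → -2.
The smallest of these is -2.

-2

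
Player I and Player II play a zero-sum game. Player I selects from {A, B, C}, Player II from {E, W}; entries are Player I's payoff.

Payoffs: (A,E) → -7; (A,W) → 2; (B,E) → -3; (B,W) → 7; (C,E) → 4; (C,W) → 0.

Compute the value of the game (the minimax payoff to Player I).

Row minima: A → -7, B → -3, C → 0; maximin = 0.
Column maxima: E → 4, W → 7; minimax = 4.
0 ≠ 4, so there is no saddle point; optimal play is mixed.
A is strictly dominated by B, so Player I never plays it.
On the remaining 2×2 (B, C vs E, W):
Let Player I play B with probability p. Expected payoff against E: (-3)p + 4(1−p) = −7p + 4; against W: 7p + 0(1−p) = 7p.
Setting these equal: −7p + 4 = 7p ⇒ −14p = -4 ⇒ p = 2/7, and the value is (-7)·(2/7) + 4 = 2.
For Player II: with q = P(E), equating B's and C's payoffs gives −10q + 7 = 4q ⇒ q = 1/2.

2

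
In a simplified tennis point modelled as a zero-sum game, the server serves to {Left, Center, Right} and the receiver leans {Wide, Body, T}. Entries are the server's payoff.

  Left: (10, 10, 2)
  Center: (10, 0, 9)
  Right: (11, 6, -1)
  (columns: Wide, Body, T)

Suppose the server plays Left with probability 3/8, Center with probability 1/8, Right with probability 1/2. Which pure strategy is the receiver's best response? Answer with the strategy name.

T

If the receiver plays Wide, the server's expected payoff is (3/8)·10 + (1/8)·10 + (1/2)·11 = 21/2.
If the receiver plays Body, the server's expected payoff is (3/8)·10 + (1/8)·0 + (1/2)·6 = 27/4.
If the receiver plays T, the server's expected payoff is (3/8)·2 + (1/8)·9 + (1/2)·(-1) = 11/8.
The receiver minimizes the server's payoff; the smallest is 11/8, so the best response is T.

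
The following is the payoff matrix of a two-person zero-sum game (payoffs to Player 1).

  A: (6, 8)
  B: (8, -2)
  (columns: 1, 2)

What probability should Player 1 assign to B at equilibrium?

1/6

Row minima: A → 6, B → -2; maximin = 6.
Column maxima: 1 → 8, 2 → 8; minimax = 8.
6 ≠ 8, so there is no saddle point; optimal play is mixed.
Let Player 1 play A with probability p. Expected payoff against 1: 6p + 8(1−p) = −2p + 8; against 2: 8p + (-2)(1−p) = 10p − 2.
Setting these equal: −2p + 8 = 10p − 2 ⇒ −12p = -10 ⇒ p = 5/6, and the value is (-2)·(5/6) + 8 = 19/3.
For Player 2: with q = P(1), equating A's and B's payoffs gives −2q + 8 = 10q − 2 ⇒ q = 5/6.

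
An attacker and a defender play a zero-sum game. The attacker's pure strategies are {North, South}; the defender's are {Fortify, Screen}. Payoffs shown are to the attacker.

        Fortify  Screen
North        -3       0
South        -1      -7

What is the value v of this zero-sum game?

Row minima: North → -3, South → -7; maximin = -3.
Column maxima: Fortify → -1, Screen → 0; minimax = -1.
-3 ≠ -1, so there is no saddle point; optimal play is mixed.
Let the attacker play North with probability p. Expected payoff against Fortify: (-3)p + (-1)(1−p) = −2p − 1; against Screen: 0p + (-7)(1−p) = 7p − 7.
Setting these equal: −2p − 1 = 7p − 7 ⇒ −9p = -6 ⇒ p = 2/3, and the value is (-2)·(2/3) − 1 = -7/3.
For the defender: with q = P(Fortify), equating North's and South's payoffs gives −3q = 6q − 7 ⇒ q = 7/9.

-7/3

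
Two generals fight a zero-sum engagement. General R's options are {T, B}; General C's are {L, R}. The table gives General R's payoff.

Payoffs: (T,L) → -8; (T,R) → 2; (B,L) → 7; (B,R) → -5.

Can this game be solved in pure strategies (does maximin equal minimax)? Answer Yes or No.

No

Row minima: T → -8, B → -5; maximin = -5.
Column maxima: L → 7, R → 2; minimax = 2.
-5 ≠ 2, so no pure-strategy equilibrium exists.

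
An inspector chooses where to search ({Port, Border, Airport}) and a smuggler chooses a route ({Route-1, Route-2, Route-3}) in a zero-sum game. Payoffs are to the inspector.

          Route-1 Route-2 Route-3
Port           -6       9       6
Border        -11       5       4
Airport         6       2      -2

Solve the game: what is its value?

6/5

Row minima: Port → -6, Border → -11, Airport → -2; maximin = -2.
Column maxima: Route-1 → 6, Route-2 → 9, Route-3 → 6; minimax = 6.
-2 ≠ 6, so there is no saddle point; optimal play is mixed.
Border is strictly dominated by Port, so the inspector never plays it.
Route-2 is strictly dominated by Route-3 (it gives the inspector strictly more in every row), so the smuggler never plays it.
On the remaining 2×2 (Port, Airport vs Route-1, Route-3):
Let the inspector play Port with probability p. Expected payoff against Route-1: (-6)p + 6(1−p) = −12p + 6; against Route-3: 6p + (-2)(1−p) = 8p − 2.
Setting these equal: −12p + 6 = 8p − 2 ⇒ −20p = -8 ⇒ p = 2/5, and the value is (-12)·(2/5) + 6 = 6/5.
For the smuggler: with q = P(Route-1), equating Port's and Airport's payoffs gives −12q + 6 = 8q − 2 ⇒ q = 2/5.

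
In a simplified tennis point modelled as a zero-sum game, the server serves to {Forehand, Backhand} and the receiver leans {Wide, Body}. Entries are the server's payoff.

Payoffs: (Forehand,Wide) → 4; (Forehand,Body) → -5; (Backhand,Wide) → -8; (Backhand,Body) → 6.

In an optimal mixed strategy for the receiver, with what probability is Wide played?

11/23

Row minima: Forehand → -5, Backhand → -8; maximin = -5.
Column maxima: Wide → 4, Body → 6; minimax = 4.
-5 ≠ 4, so there is no saddle point; optimal play is mixed.
Let the server play Forehand with probability p. Expected payoff against Wide: 4p + (-8)(1−p) = 12p − 8; against Body: (-5)p + 6(1−p) = −11p + 6.
Setting these equal: 12p − 8 = −11p + 6 ⇒ 23p = 14 ⇒ p = 14/23, and the value is (12)·(14/23) − 8 = -16/23.
For the receiver: with q = P(Wide), equating Forehand's and Backhand's payoffs gives 9q − 5 = −14q + 6 ⇒ q = 11/23.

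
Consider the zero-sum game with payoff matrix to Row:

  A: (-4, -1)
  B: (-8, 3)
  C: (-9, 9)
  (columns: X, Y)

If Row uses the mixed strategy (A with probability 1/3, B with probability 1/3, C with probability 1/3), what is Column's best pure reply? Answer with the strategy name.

If Column plays X, Row's expected payoff is (1/3)·(-4) + (1/3)·(-8) + (1/3)·(-9) = -7.
If Column plays Y, Row's expected payoff is (1/3)·(-1) + (1/3)·3 + (1/3)·9 = 11/3.
Column minimizes Row's payoff; the smallest is -7, so the best response is X.

X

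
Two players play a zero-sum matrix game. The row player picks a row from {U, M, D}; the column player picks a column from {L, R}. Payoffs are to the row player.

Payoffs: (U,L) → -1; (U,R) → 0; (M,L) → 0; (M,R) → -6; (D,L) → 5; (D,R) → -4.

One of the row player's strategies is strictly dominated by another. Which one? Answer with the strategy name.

D gives a strictly higher payoff than M against every column: 5 > 0, -4 > -6.
So M is strictly dominated and the row player never plays it.

M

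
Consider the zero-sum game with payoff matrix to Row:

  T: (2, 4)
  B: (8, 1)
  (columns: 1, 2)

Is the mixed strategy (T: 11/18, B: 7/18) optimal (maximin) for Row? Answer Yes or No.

Against 1 this mix gives (11/18)·2 + (7/18)·8 = 13/3.
Against 2 this mix gives (11/18)·4 + (7/18)·1 = 17/6.
Column will play 2, holding Row to 17/6. Shifting weight toward the row that does better against 2 would raise this floor (the equalizing mix achieves 10/3 against both 2 and 1), so the proposed strategy is not optimal.

No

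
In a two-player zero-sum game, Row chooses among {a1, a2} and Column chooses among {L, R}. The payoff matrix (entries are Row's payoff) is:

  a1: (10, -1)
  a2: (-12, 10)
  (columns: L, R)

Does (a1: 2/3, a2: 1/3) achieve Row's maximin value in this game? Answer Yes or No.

Yes

Against L this mix gives (2/3)·10 + (1/3)·(-12) = 8/3.
Against R this mix gives (2/3)·(-1) + (1/3)·10 = 8/3.
All of Column's active replies (L, R) yield 8/3, and no column does worse for Row. The mix makes Column indifferent and guarantees 8/3, so it is optimal.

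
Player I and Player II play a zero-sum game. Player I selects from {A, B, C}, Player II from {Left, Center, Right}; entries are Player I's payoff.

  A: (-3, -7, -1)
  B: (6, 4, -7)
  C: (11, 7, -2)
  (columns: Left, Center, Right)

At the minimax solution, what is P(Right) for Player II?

Row minima: A → -7, B → -7, C → -2; maximin = -2.
Column maxima: Left → 11, Center → 7, Right → -1; minimax = -1.
-2 ≠ -1, so there is no saddle point; optimal play is mixed.
B is strictly dominated by C, so Player I never plays it.
Left is strictly dominated by Center (it gives Player I strictly more in every row), so Player II never plays it.
On the remaining 2×2 (A, C vs Center, Right):
Let Player I play A with probability p. Expected payoff against Center: (-7)p + 7(1−p) = −14p + 7; against Right: (-1)p + (-2)(1−p) = p − 2.
Setting these equal: −14p + 7 = p − 2 ⇒ −15p = -9 ⇒ p = 3/5, and the value is (-14)·(3/5) + 7 = -7/5.
For Player II: with q = P(Center), equating A's and C's payoffs gives −6q − 1 = 9q − 2 ⇒ q = 1/15.

14/15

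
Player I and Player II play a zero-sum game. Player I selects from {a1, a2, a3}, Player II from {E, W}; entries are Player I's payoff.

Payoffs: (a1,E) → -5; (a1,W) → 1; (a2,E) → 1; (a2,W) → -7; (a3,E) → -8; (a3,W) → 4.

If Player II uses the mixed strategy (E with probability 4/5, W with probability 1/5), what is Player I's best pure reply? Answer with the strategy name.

Expected payoff of a1: (4/5)·(-5) + (1/5)·1 = -19/5.
Expected payoff of a2: (4/5)·1 + (1/5)·(-7) = -3/5.
Expected payoff of a3: (4/5)·(-8) + (1/5)·4 = -28/5.
The largest is -3/5, so Player I's best response is a2.

a2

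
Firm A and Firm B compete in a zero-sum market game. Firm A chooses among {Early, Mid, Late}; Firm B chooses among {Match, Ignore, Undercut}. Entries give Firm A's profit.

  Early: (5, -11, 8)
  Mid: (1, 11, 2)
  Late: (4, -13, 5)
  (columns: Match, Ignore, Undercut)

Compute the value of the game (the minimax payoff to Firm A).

Row minima: Early → -11, Mid → 1, Late → -13; maximin = 1.
Column maxima: Match → 5, Ignore → 11, Undercut → 8; minimax = 5.
1 ≠ 5, so there is no saddle point; optimal play is mixed.
Late is strictly dominated by Early, so Firm A never plays it.
Undercut is strictly dominated by Match (it gives Firm A strictly more in every row), so Firm B never plays it.
On the remaining 2×2 (Early, Mid vs Match, Ignore):
Let Firm A play Early with probability p. Expected payoff against Match: 5p + 1(1−p) = 4p + 1; against Ignore: (-11)p + 11(1−p) = −22p + 11.
Setting these equal: 4p + 1 = −22p + 11 ⇒ 26p = 10 ⇒ p = 5/13, and the value is (4)·(5/13) + 1 = 33/13.
For Firm B: with q = P(Match), equating Early's and Mid's payoffs gives 16q − 11 = −10q + 11 ⇒ q = 11/13.

33/13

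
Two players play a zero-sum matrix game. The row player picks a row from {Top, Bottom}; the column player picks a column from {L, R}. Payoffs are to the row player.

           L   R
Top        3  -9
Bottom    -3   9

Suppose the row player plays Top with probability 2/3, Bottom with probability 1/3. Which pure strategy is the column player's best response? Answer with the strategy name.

If the column player plays L, the row player's expected payoff is (2/3)·3 + (1/3)·(-3) = 1.
If the column player plays R, the row player's expected payoff is (2/3)·(-9) + (1/3)·9 = -3.
The column player minimizes the row player's payoff; the smallest is -3, so the best response is R.

R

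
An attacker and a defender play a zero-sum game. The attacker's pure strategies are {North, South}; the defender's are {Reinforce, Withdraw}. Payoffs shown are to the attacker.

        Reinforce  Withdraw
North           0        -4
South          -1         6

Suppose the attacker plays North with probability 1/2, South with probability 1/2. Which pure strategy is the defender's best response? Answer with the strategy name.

If the defender plays Reinforce, the attacker's expected payoff is (1/2)·0 + (1/2)·(-1) = -1/2.
If the defender plays Withdraw, the attacker's expected payoff is (1/2)·(-4) + (1/2)·6 = 1.
The defender minimizes the attacker's payoff; the smallest is -1/2, so the best response is Reinforce.

Reinforce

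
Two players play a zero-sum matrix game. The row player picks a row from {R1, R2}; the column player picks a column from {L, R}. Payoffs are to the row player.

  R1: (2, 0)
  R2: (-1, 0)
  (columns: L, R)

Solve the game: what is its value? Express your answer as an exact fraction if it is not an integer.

Row minima: R1 → 0, R2 → -1; maximin = 0.
Column maxima: L → 2, R → 0; minimax = 0.
Since maximin = minimax = 0, there is a saddle point and the value is 0.

0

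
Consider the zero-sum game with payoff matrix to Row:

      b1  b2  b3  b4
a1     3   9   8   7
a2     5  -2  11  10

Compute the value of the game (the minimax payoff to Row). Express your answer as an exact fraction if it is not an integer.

Row minima: a1 → 3, a2 → -2; maximin = 3.
Column maxima: b1 → 5, b2 → 9, b3 → 11, b4 → 10; minimax = 5.
3 ≠ 5, so there is no saddle point; optimal play is mixed.
b3 is strictly dominated by b1 (it gives Row strictly more in every row), so Column never plays it.
b4 is strictly dominated by b1 (it gives Row strictly more in every row), so Column never plays it.
On the remaining 2×2 (a1, a2 vs b1, b2):
Let Row play a1 with probability p. Expected payoff against b1: 3p + 5(1−p) = −2p + 5; against b2: 9p + (-2)(1−p) = 11p − 2.
Setting these equal: −2p + 5 = 11p − 2 ⇒ −13p = -7 ⇒ p = 7/13, and the value is (-2)·(7/13) + 5 = 51/13.
For Column: with q = P(b1), equating a1's and a2's payoffs gives −6q + 9 = 7q − 2 ⇒ q = 11/13.

51/13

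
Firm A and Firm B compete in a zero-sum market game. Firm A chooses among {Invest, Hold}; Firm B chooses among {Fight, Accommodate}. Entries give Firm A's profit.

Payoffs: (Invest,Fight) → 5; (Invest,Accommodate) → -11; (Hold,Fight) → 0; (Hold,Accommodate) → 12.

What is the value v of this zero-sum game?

15/7

Row minima: Invest → -11, Hold → 0; maximin = 0.
Column maxima: Fight → 5, Accommodate → 12; minimax = 5.
0 ≠ 5, so there is no saddle point; optimal play is mixed.
Let Firm A play Invest with probability p. Expected payoff against Fight: 5p + 0(1−p) = 5p; against Accommodate: (-11)p + 12(1−p) = −23p + 12.
Setting these equal: 5p = −23p + 12 ⇒ 28p = 12 ⇒ p = 3/7, and the value is (5)·(3/7) = 15/7.
For Firm B: with q = P(Fight), equating Invest's and Hold's payoffs gives 16q − 11 = −12q + 12 ⇒ q = 23/28.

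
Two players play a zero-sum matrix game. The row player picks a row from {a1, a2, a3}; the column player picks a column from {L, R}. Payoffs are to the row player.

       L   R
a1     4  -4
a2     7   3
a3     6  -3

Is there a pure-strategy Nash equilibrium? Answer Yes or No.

Yes

Row minima: a1 → -4, a2 → 3, a3 → -3; maximin = 3.
Column maxima: L → 7, R → 3; minimax = 3.
maximin = minimax = 3, so a saddle point exists.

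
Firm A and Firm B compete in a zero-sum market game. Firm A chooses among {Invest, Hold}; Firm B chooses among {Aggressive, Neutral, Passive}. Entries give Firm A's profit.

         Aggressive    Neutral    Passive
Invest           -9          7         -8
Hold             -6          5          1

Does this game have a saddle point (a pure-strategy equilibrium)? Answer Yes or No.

Yes

Row minima: Invest → -9, Hold → -6; maximin = -6.
Column maxima: Aggressive → -6, Neutral → 7, Passive → 1; minimax = -6.
maximin = minimax = -6, so a saddle point exists.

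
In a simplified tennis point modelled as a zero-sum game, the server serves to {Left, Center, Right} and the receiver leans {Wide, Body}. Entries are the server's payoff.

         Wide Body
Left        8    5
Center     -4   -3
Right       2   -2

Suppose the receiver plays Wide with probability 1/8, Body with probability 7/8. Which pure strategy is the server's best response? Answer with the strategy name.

Left

Expected payoff of Left: (1/8)·8 + (7/8)·5 = 43/8.
Expected payoff of Center: (1/8)·(-4) + (7/8)·(-3) = -25/8.
Expected payoff of Right: (1/8)·2 + (7/8)·(-2) = -3/2.
The largest is 43/8, so the server's best response is Left.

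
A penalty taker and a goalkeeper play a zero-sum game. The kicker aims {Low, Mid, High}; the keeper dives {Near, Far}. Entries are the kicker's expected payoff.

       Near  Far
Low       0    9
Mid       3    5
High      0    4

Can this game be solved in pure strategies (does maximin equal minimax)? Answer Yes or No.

Row minima: Low → 0, Mid → 3, High → 0; maximin = 3.
Column maxima: Near → 3, Far → 9; minimax = 3.
maximin = minimax = 3, so a saddle point exists.

Yes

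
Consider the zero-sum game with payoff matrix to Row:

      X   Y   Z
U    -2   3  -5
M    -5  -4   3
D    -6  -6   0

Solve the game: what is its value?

Row minima: U → -5, M → -5, D → -6; maximin = -5.
Column maxima: X → -2, Y → 3, Z → 3; minimax = -2.
-5 ≠ -2, so there is no saddle point; optimal play is mixed.
D is strictly dominated by M, so Row never plays it.
With D eliminated, Y is strictly dominated by X (it gives Row strictly more in every remaining row), so Column never plays it.
On the remaining 2×2 (U, M vs X, Z):
Let Row play U with probability p. Expected payoff against X: (-2)p + (-5)(1−p) = 3p − 5; against Z: (-5)p + 3(1−p) = −8p + 3.
Setting these equal: 3p − 5 = −8p + 3 ⇒ 11p = 8 ⇒ p = 8/11, and the value is (3)·(8/11) − 5 = -31/11.
For Column: with q = P(X), equating U's and M's payoffs gives 3q − 5 = −8q + 3 ⇒ q = 8/11.

-31/11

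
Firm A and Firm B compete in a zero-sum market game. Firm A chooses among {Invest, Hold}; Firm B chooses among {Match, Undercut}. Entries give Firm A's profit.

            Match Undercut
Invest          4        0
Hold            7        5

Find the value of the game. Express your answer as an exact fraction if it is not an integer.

Row minima: Invest → 0, Hold → 5; maximin = 5.
Column maxima: Match → 7, Undercut → 5; minimax = 5.
Since maximin = minimax = 5, there is a saddle point and the value is 5.

5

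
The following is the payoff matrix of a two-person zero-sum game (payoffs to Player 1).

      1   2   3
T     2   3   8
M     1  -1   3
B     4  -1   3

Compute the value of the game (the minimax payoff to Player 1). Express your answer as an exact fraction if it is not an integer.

Row minima: T → 2, M → -1, B → -1; maximin = 2.
Column maxima: 1 → 4, 2 → 3, 3 → 8; minimax = 3.
2 ≠ 3, so there is no saddle point; optimal play is mixed.
M is strictly dominated by T, so Player 1 never plays it.
3 is strictly dominated by 2 (it gives Player 1 strictly more in every row), so Player 2 never plays it.
On the remaining 2×2 (T, B vs 1, 2):
Let Player 1 play T with probability p. Expected payoff against 1: 2p + 4(1−p) = −2p + 4; against 2: 3p + (-1)(1−p) = 4p − 1.
Setting these equal: −2p + 4 = 4p − 1 ⇒ −6p = -5 ⇒ p = 5/6, and the value is (-2)·(5/6) + 4 = 7/3.
For Player 2: with q = P(1), equating T's and B's payoffs gives −q + 3 = 5q − 1 ⇒ q = 2/3.

7/3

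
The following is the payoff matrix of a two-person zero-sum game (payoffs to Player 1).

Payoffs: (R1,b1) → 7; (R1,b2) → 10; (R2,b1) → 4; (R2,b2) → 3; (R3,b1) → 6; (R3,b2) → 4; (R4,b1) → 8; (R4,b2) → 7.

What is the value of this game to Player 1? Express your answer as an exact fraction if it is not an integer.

31/4

Row minima: R1 → 7, R2 → 3, R3 → 4, R4 → 7; maximin = 7.
Column maxima: b1 → 8, b2 → 10; minimax = 8.
7 ≠ 8, so there is no saddle point; optimal play is mixed.
R2 is strictly dominated by R1, so Player 1 never plays it.
R3 is strictly dominated by R1, so Player 1 never plays it.
On the remaining 2×2 (R1, R4 vs b1, b2):
Let Player 1 play R1 with probability p. Expected payoff against b1: 7p + 8(1−p) = −p + 8; against b2: 10p + 7(1−p) = 3p + 7.
Setting these equal: −p + 8 = 3p + 7 ⇒ −4p = -1 ⇒ p = 1/4, and the value is (-1)·(1/4) + 8 = 31/4.
For Player 2: with q = P(b1), equating R1's and R4's payoffs gives −3q + 10 = q + 7 ⇒ q = 3/4.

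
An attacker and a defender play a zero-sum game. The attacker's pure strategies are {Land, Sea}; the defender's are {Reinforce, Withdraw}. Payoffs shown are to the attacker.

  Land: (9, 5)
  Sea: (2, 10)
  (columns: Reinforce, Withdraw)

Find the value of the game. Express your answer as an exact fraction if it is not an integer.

20/3

Row minima: Land → 5, Sea → 2; maximin = 5.
Column maxima: Reinforce → 9, Withdraw → 10; minimax = 9.
5 ≠ 9, so there is no saddle point; optimal play is mixed.
Let the attacker play Land with probability p. Expected payoff against Reinforce: 9p + 2(1−p) = 7p + 2; against Withdraw: 5p + 10(1−p) = −5p + 10.
Setting these equal: 7p + 2 = −5p + 10 ⇒ 12p = 8 ⇒ p = 2/3, and the value is (7)·(2/3) + 2 = 20/3.
For the defender: with q = P(Reinforce), equating Land's and Sea's payoffs gives 4q + 5 = −8q + 10 ⇒ q = 5/12.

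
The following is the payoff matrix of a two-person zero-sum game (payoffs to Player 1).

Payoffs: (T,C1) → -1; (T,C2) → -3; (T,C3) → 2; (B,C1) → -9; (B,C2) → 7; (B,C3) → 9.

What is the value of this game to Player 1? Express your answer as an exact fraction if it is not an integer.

Row minima: T → -3, B → -9; maximin = -3.
Column maxima: C1 → -1, C2 → 7, C3 → 9; minimax = -1.
-3 ≠ -1, so there is no saddle point; optimal play is mixed.
C3 is strictly dominated by C1 (it gives Player 1 strictly more in every row), so Player 2 never plays it.
On the remaining 2×2 (T, B vs C1, C2):
Let Player 1 play T with probability p. Expected payoff against C1: (-1)p + (-9)(1−p) = 8p − 9; against C2: (-3)p + 7(1−p) = −10p + 7.
Setting these equal: 8p − 9 = −10p + 7 ⇒ 18p = 16 ⇒ p = 8/9, and the value is (8)·(8/9) − 9 = -17/9.
For Player 2: with q = P(C1), equating T's and B's payoffs gives 2q − 3 = −16q + 7 ⇒ q = 5/9.

-17/9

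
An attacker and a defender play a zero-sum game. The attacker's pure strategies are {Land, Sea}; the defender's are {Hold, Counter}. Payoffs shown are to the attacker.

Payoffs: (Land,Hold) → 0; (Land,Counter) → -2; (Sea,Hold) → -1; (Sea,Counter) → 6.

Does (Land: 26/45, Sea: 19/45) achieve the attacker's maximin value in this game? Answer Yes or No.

Against Hold this mix gives (26/45)·0 + (19/45)·(-1) = -19/45.
Against Counter this mix gives (26/45)·(-2) + (19/45)·6 = 62/45.
The defender will play Hold, holding the attacker to -19/45. Shifting weight toward the row that does better against Hold would raise this floor (the equalizing mix achieves -2/9 against both Hold and Counter), so the proposed strategy is not optimal.

No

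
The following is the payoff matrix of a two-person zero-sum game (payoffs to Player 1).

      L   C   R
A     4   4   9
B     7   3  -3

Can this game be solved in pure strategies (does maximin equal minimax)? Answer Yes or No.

Yes

Row minima: A → 4, B → -3; maximin = 4.
Column maxima: L → 7, C → 4, R → 9; minimax = 4.
maximin = minimax = 4, so a saddle point exists.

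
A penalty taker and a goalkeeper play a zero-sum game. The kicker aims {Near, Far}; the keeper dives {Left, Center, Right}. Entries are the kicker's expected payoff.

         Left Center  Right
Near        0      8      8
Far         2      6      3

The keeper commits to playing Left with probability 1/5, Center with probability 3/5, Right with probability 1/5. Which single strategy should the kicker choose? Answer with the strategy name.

Near

Expected payoff of Near: (1/5)·0 + (3/5)·8 + (1/5)·8 = 32/5.
Expected payoff of Far: (1/5)·2 + (3/5)·6 + (1/5)·3 = 23/5.
The largest is 32/5, so the kicker's best response is Near.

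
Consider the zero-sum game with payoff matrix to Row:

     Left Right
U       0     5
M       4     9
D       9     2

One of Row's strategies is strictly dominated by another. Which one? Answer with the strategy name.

M gives a strictly higher payoff than U against every column: 4 > 0, 9 > 5.
So U is strictly dominated and Row never plays it.

U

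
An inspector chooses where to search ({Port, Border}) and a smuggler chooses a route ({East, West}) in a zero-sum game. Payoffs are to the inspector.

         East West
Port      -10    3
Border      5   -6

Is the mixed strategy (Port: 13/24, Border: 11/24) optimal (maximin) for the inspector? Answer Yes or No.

No

Against East this mix gives (13/24)·(-10) + (11/24)·5 = -25/8.
Against West this mix gives (13/24)·3 + (11/24)·(-6) = -9/8.
The smuggler will play East, holding the inspector to -25/8. Shifting weight toward the row that does better against East would raise this floor (the equalizing mix achieves -15/8 against both East and West), so the proposed strategy is not optimal.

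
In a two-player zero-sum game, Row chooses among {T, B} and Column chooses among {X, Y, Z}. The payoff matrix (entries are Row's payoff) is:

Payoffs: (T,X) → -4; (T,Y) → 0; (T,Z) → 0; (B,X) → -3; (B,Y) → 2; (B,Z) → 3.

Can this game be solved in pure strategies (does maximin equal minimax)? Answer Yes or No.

Yes

Row minima: T → -4, B → -3; maximin = -3.
Column maxima: X → -3, Y → 2, Z → 3; minimax = -3.
maximin = minimax = -3, so a saddle point exists.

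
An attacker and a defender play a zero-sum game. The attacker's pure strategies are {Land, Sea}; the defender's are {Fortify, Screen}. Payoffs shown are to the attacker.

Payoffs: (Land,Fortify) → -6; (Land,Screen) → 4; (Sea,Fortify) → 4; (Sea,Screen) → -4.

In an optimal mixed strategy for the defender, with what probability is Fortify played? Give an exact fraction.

Row minima: Land → -6, Sea → -4; maximin = -4.
Column maxima: Fortify → 4, Screen → 4; minimax = 4.
-4 ≠ 4, so there is no saddle point; optimal play is mixed.
Let the attacker play Land with probability p. Expected payoff against Fortify: (-6)p + 4(1−p) = −10p + 4; against Screen: 4p + (-4)(1−p) = 8p − 4.
Setting these equal: −10p + 4 = 8p − 4 ⇒ −18p = -8 ⇒ p = 4/9, and the value is (-10)·(4/9) + 4 = -4/9.
For the defender: with q = P(Fortify), equating Land's and Sea's payoffs gives −10q + 4 = 8q − 4 ⇒ q = 4/9.

4/9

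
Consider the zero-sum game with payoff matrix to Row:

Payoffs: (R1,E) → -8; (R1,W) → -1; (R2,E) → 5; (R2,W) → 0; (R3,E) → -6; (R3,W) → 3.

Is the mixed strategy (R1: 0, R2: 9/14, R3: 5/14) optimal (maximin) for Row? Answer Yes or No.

Yes

Against E this mix gives (9/14)·5 + (5/14)·(-6) = 15/14.
Against W this mix gives (9/14)·0 + (5/14)·3 = 15/14.
All of Column's active replies (E, W) yield 15/14, and no column does worse for Row. The mix makes Column indifferent and guarantees 15/14, so it is optimal.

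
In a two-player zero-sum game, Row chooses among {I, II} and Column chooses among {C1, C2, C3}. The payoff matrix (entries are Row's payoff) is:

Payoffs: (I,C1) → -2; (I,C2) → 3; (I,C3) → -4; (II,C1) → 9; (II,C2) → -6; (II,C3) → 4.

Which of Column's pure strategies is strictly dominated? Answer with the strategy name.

C3 holds Row's payoff strictly below C1 in every row: -4 < -2, 4 < 9.
So C1 is strictly dominated for Column.

C1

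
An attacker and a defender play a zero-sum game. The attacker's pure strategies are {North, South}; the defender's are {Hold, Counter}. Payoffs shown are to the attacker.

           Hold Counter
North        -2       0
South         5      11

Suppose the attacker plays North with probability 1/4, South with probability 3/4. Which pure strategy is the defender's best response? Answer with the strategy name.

If the defender plays Hold, the attacker's expected payoff is (1/4)·(-2) + (3/4)·5 = 13/4.
If the defender plays Counter, the attacker's expected payoff is (1/4)·0 + (3/4)·11 = 33/4.
The defender minimizes the attacker's payoff; the smallest is 13/4, so the best response is Hold.

Hold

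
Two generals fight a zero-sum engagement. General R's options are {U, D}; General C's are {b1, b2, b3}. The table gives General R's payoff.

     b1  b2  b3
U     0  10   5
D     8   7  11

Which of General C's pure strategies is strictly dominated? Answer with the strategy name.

b3

b1 holds General R's payoff strictly below b3 in every row: 0 < 5, 8 < 11.
So b3 is strictly dominated for General C.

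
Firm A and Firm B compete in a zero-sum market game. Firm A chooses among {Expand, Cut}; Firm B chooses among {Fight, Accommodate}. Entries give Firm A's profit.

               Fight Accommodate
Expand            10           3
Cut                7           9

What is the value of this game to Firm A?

Row minima: Expand → 3, Cut → 7; maximin = 7.
Column maxima: Fight → 10, Accommodate → 9; minimax = 9.
7 ≠ 9, so there is no saddle point; optimal play is mixed.
Let Firm A play Expand with probability p. Expected payoff against Fight: 10p + 7(1−p) = 3p + 7; against Accommodate: 3p + 9(1−p) = −6p + 9.
Setting these equal: 3p + 7 = −6p + 9 ⇒ 9p = 2 ⇒ p = 2/9, and the value is (3)·(2/9) + 7 = 23/3.
For Firm B: with q = P(Fight), equating Expand's and Cut's payoffs gives 7q + 3 = −2q + 9 ⇒ q = 2/3.

23/3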